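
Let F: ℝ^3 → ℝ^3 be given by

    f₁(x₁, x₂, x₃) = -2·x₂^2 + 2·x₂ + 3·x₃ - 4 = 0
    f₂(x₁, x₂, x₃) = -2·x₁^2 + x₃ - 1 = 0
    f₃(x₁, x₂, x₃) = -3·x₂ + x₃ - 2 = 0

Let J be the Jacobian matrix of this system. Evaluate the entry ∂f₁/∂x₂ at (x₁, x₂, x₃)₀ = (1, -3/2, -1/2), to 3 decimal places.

8.000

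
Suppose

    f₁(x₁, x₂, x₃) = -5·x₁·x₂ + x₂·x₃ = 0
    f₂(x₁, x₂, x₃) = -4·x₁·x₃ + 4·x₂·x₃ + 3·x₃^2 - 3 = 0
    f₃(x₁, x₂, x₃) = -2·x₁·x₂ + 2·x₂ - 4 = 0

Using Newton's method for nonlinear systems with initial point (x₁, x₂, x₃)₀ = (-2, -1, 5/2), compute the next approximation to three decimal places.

At (-2, -1, 5/2): F = (-12.500, 25.750, -10.000).
Jacobian J = [[-5·x₂, -5·x₁ + x₃, x₂], [-4·x₃, 4·x₃, -4·x₁ + 4·x₂ + 6·x₃], [-2·x₂, -2·x₁ + 2, 0]].
At the point, J = [[5.000, 12.500, -1.000], [-10.000, 10.000, 19.000], [2.000, 6.000, 0.000]] (det J = -15.000).
Solving J·Δ = −F gives Δ = (-80.300, 28.433, -58.583).
Then the next iterate is (x₁, x₂, x₃)₁ = (-82.300, 27.433, -56.083).

(-82.300, 27.433, -56.083)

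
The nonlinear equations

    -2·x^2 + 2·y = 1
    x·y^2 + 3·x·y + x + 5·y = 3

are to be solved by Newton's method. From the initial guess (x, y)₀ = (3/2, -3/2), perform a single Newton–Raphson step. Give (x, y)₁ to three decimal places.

(0.855, 0.814)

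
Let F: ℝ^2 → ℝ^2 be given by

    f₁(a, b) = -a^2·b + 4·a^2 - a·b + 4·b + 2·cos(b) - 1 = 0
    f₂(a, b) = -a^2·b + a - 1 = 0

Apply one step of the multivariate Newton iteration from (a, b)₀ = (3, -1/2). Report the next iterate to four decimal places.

At (3, -1/2): F = (40.755165, 6.5000).
Jacobian J = [[-2·a·b + 8·a - b, -a^2 - a - 2·sin(b) + 4], [-2·a·b + 1, -a^2]].
At the point, J = [[27.5000, -7.041149], [4.0000, -9.0000]] (det J = -219.335404).
Solving J·Δ = −F gives Δ = (-1.4636, 0.0717).
Then the next iterate is (a, b)₁ = (1.5364, -0.4283).

(1.5364, -0.4283)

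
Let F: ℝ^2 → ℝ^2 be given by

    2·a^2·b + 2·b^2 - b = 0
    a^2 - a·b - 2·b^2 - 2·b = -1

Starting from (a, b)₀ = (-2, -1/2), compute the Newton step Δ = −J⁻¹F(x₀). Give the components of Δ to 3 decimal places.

(1.118, -0.294)

At (-2, -1/2): F = (-3.000, 4.500).
Jacobian J = [[4·a·b, 2·a^2 + 4·b - 1], [2·a - b, -a - 4·b - 2]].
At the point, J = [[4.000, 5.000], [-3.500, 2.000]] (det J = 25.500).
Solving J·Δ = −F gives Δ = (1.118, -0.294).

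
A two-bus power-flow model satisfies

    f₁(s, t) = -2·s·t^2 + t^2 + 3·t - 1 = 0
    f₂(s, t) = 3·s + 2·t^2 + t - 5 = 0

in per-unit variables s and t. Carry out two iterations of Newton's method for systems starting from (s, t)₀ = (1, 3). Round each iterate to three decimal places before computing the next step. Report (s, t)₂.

(1.481, 0.719)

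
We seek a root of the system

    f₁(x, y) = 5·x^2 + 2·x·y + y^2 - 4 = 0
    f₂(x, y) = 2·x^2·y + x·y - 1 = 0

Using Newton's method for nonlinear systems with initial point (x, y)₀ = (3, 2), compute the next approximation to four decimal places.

At (3, 2): F = (57.0000, 41.0000).
Jacobian J = [[10·x + 2·y, 2·x + 2·y], [4·x·y + y, 2·x^2 + x]].
At the point, J = [[34.0000, 10.0000], [26.0000, 21.0000]] (det J = 454.0000).
Solving J·Δ = −F gives Δ = (-1.7335, 0.1938).
Then the next iterate is (x, y)₁ = (1.2665, 2.1938).

(1.2665, 2.1938)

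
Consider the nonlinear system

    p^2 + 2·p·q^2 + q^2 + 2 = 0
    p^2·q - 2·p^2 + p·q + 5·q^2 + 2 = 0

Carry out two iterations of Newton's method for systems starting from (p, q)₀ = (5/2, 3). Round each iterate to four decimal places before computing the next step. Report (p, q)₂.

(1.2599, 0.8249)

At (5/2, 3): F = (62.2500, 60.7500).
Jacobian J = [[2·p + 2·q^2, 4·p·q + 2·q], [2·p·q - 4·p + q, p^2 + p + 10·q]].
At the point, J = [[23.0000, 36.0000], [8.0000, 38.7500]] (det J = 603.2500).
Solving J·Δ = −F gives Δ = (-0.3733, -1.4907).
Then the next iterate is (p, q)₁ = (2.1267, 1.5093).
Round to (2.1267, 1.5093) and repeat: F = (18.490027, 14.380397), J = [[8.809373, 15.857913], [-0.577843, 21.742553]].
Δ = (-0.8668, -0.6844), so (p, q)₂ = (1.2599, 0.8249).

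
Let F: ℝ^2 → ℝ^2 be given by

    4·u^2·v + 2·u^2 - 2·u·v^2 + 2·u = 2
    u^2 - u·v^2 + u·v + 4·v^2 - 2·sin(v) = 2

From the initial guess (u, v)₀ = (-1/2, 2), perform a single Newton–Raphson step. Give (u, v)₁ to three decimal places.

(-0.511, 1.266)

At (-1/2, 2): F = (3.500, 13.43141).
Jacobian J = [[8·u·v + 4·u - 2·v^2 + 2, 4·u^2 - 4·u·v], [2·u - v^2 + v, -2·u·v + u + 8·v - 2·cos(v)]].
At the point, J = [[-16.000, 5.000], [-3.000, 18.33229]] (det J = -278.31670).
Solving J·Δ = −F gives Δ = (-0.011, -0.734).
Then the next iterate is (u, v)₁ = (-0.511, 1.266).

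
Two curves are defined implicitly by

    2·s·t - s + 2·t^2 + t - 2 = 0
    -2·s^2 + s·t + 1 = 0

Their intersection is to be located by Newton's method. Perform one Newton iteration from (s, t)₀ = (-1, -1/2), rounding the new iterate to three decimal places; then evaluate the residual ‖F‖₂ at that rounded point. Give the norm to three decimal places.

0.039

At (-1, -1/2): F = (0.000, -0.500).
Jacobian J = [[2·t - 1, 2·s + 4·t + 1], [-4·s + t, s]].
At the point, J = [[-2.000, -3.000], [3.500, -1.000]] (det J = 12.500).
Solving J·Δ = −F gives Δ = (0.120, -0.080).
Then the next iterate is (s, t)₁ = (-0.880, -0.580).
Re-evaluating at (-0.880, -0.580): F = (-0.00640, -0.03840), so ‖F‖₂ = 0.039.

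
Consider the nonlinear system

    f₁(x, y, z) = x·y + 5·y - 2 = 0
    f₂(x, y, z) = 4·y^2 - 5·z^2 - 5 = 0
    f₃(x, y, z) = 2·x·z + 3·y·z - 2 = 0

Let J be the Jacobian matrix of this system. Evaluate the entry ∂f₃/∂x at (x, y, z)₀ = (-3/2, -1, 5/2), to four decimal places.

5.0000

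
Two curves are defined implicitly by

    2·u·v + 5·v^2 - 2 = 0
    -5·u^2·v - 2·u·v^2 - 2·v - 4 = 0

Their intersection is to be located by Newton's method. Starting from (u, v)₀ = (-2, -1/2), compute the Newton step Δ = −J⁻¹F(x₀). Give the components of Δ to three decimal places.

(0.577, 0.075)

At (-2, -1/2): F = (1.250, 8.000).
Jacobian J = [[2·v, 2·u + 10·v], [-10·u·v - 2·v^2, -5·u^2 - 4·u·v - 2]].
At the point, J = [[-1.000, -9.000], [-10.500, -26.000]] (det J = -68.500).
Solving J·Δ = −F gives Δ = (0.577, 0.075).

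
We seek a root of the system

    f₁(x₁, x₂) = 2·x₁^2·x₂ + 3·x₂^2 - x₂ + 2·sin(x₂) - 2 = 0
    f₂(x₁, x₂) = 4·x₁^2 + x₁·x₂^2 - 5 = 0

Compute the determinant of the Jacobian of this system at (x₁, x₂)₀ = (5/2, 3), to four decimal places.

-348.0804

J = [[4·x₁·x₂, 2·x₁^2 + 6·x₂ + 2·cos(x₂) - 1], [8·x₁ + x₂^2, 2·x₁·x₂]].
At the point, J = [[30.0000, 27.520015], [29.0000, 15.0000]].
det J = -348.0804.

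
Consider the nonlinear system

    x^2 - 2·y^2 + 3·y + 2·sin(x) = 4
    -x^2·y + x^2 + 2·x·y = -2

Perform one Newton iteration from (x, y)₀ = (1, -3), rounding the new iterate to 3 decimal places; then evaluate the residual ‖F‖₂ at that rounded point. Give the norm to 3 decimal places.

At (1, -3): F = (-28.31706, 0.000).
Jacobian J = [[2·x + 2·cos(x), -4·y + 3], [-2·x·y + 2·x + 2·y, -x^2 + 2·x]].
At the point, J = [[3.08060, 15.000], [2.000, 1.000]] (det J = -26.91940).
Solving J·Δ = −F gives Δ = (-1.052, 2.104).
Then the next iterate is (x, y)₁ = (-0.052, -0.896).
Re-evaluating at (-0.052, -0.896): F = (-8.39488, 2.09831), so ‖F‖₂ = 8.653.

8.653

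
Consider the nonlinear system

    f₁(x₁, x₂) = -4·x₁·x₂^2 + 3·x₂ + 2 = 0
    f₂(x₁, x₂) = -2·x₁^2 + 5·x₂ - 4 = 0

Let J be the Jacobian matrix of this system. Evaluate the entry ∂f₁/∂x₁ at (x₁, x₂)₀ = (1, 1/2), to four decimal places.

-1.0000

∂f₁/∂x₁ = -4·x₂^2.
At (1, 1/2) this is -1.0000.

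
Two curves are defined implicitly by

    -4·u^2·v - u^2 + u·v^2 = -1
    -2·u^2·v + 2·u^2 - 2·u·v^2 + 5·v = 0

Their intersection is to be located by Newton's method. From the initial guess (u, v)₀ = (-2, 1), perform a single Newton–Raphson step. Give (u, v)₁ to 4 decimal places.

At (-2, 1): F = (-21.0000, 9.0000).
Jacobian J = [[-8·u·v - 2·u + v^2, -4·u^2 + 2·u·v], [-4·u·v + 4·u - 2·v^2, -2·u^2 - 4·u·v + 5]].
At the point, J = [[21.0000, -20.0000], [-2.0000, 5.0000]] (det J = 65.0000).
Solving J·Δ = −F gives Δ = (-1.1538, -2.2615).
Then the next iterate is (u, v)₁ = (-3.1538, -1.2615).

(-3.1538, -1.2615)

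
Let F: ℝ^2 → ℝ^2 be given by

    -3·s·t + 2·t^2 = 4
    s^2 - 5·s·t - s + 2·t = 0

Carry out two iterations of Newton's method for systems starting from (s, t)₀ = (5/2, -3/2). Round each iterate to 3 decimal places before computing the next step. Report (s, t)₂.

At (5/2, -3/2): F = (11.750, 19.500).
Jacobian J = [[-3·t, -3·s + 4·t], [2·s - 5·t - 1, -5·s + 2]].
At the point, J = [[4.500, -13.500], [11.500, -10.500]] (det J = 108.000).
Solving J·Δ = −F gives Δ = (-1.295, 0.439).
Then the next iterate is (s, t)₁ = (1.205, -1.061).
Round to (1.205, -1.061) and repeat: F = (2.08696, 4.51755), J = [[3.183, -7.859], [6.715, -4.025]].
Δ = (-0.678, -0.009), so (s, t)₂ = (0.527, -1.070).

(0.527, -1.070)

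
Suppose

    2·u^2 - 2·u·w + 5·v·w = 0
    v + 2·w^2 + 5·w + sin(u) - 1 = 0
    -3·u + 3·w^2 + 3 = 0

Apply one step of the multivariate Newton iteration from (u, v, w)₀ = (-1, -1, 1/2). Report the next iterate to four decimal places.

(0.7217, 1.6094, -0.0283)

At (-1, -1, 1/2): F = (0.5000, 0.158529, 6.7500).
Jacobian J = [[4·u - 2·w, 5·w, -2·u + 5·v], [cos(u), 1, 4·w + 5], [-3, 0, 6·w]].
At the point, J = [[-5.0000, 2.5000, -3.0000], [0.540302, 1.0000, 7.0000], [-3.0000, 0.0000, 3.0000]] (det J = -80.552267).
Solving J·Δ = −F gives Δ = (1.7217, 2.6094, -0.5283).
Then the next iterate is (u, v, w)₁ = (0.7217, 1.6094, -0.0283).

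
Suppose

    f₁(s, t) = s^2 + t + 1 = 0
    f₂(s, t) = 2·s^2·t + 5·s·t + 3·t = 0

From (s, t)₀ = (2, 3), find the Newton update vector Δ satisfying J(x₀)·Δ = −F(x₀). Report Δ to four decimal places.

At (2, 3): F = (8.0000, 63.0000).
Jacobian J = [[2·s, 1], [4·s·t + 5·t, 2·s^2 + 5·s + 3]].
At the point, J = [[4.0000, 1.0000], [39.0000, 21.0000]] (det J = 45.0000).
Solving J·Δ = −F gives Δ = (-2.3333, 1.3333).

(-2.3333, 1.3333)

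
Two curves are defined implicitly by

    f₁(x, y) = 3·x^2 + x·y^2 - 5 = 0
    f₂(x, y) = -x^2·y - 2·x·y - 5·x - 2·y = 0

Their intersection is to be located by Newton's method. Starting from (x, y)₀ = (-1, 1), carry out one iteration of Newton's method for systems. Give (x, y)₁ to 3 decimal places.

(1.200, -6.000)

At (-1, 1): F = (-3.000, 4.000).
Jacobian J = [[6·x + y^2, 2·x·y], [-2·x·y - 2·y - 5, -x^2 - 2·x - 2]].
At the point, J = [[-5.000, -2.000], [-5.000, -1.000]] (det J = -5.000).
Solving J·Δ = −F gives Δ = (2.200, -7.000).
Then the next iterate is (x, y)₁ = (1.200, -6.000).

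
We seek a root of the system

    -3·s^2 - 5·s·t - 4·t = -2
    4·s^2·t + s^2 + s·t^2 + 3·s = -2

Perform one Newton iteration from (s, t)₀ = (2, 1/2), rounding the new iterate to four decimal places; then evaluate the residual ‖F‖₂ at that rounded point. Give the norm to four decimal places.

6.7600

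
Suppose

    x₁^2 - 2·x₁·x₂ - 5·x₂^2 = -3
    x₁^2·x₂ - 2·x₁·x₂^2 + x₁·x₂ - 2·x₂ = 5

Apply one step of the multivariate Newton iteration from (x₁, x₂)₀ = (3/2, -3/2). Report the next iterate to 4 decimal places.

At (3/2, -3/2): F = (-1.5000, -14.3750).
Jacobian J = [[2·x₁ - 2·x₂, -2·x₁ - 10·x₂], [2·x₁·x₂ - 2·x₂^2 + x₂, x₁^2 - 4·x₁·x₂ + x₁ - 2]].
At the point, J = [[6.0000, 12.0000], [-10.5000, 10.7500]] (det J = 190.5000).
Solving J·Δ = −F gives Δ = (-0.8209, 0.5354).
Then the next iterate is (x₁, x₂)₁ = (0.6791, -0.9646).

(0.6791, -0.9646)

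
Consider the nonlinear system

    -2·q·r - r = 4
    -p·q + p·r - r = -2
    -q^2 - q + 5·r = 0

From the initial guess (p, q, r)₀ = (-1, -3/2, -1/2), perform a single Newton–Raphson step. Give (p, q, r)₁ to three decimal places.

(-34.500, 17.000, -7.250)

At (-1, -3/2, -1/2): F = (-5.000, 1.500, -3.250).
Jacobian J = [[0, -2·r, -2·q - 1], [-q + r, -p, p - 1], [0, -2·q - 1, 5]].
At the point, J = [[0.000, 1.000, 2.000], [1.000, 1.000, -2.000], [0.000, 2.000, 5.000]] (det J = -1.000).
Solving J·Δ = −F gives Δ = (-33.500, 18.500, -6.750).
Then the next iterate is (p, q, r)₁ = (-34.500, 17.000, -7.250).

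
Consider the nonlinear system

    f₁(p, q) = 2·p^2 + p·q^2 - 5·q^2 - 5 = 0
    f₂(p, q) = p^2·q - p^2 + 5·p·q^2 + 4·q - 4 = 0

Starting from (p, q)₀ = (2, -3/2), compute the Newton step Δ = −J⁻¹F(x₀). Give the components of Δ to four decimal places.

At (2, -3/2): F = (-3.7500, 2.5000).
Jacobian J = [[4·p + q^2, 2·p·q - 10·q], [2·p·q - 2·p + 5·q^2, p^2 + 10·p·q + 4]].
At the point, J = [[10.2500, 9.0000], [1.2500, -22.0000]] (det J = -236.7500).
Solving J·Δ = −F gives Δ = (0.2534, 0.1280).

(0.2534, 0.1280)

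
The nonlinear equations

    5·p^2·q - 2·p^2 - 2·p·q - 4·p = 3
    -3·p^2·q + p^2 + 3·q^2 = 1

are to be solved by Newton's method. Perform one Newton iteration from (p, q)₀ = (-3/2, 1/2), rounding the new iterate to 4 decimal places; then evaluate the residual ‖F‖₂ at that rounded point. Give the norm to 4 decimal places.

At (-3/2, 1/2): F = (5.6250, -1.3750).
Jacobian J = [[10·p·q - 4·p - 2·q - 4, 5·p^2 - 2·p], [-6·p·q + 2·p, -3·p^2 + 6·q]].
At the point, J = [[-6.5000, 14.2500], [1.5000, -3.7500]] (det J = 3.0000).
Solving J·Δ = −F gives Δ = (0.5000, -0.1667).
Then the next iterate is (p, q)₁ = (-1.0000, 0.3333).
Re-evaluating at (-1.0000, 0.3333): F = (1.3331, -0.666633), so ‖F‖₂ = 1.4905.

1.4905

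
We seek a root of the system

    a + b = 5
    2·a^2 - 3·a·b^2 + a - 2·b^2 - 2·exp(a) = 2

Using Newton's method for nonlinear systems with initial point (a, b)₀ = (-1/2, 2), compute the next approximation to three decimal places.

(-1.500, 6.500)

At (-1/2, 2): F = (-3.500, -5.21306).
Jacobian J = [[1, 1], [4·a - 3·b^2 - 2·exp(a) + 1, -6·a·b - 4·b]].
At the point, J = [[1.000, 1.000], [-14.21306, -2.000]] (det J = 12.21306).
Solving J·Δ = −F gives Δ = (-1.000, 4.500).
Then the next iterate is (a, b)₁ = (-1.500, 6.500).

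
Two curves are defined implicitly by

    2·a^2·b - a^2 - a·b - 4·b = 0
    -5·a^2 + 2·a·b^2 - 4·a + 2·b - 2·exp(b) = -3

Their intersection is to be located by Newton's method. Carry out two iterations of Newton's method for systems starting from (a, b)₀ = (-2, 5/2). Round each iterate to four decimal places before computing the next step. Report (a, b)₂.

(-2.3348, -0.3356)

At (-2, 5/2): F = (11.0000, -53.364988).
Jacobian J = [[4·a·b - 2·a - b, 2·a^2 - a - 4], [-10·a + 2·b^2 - 4, 4·a·b - 2·exp(b) + 2]].
At the point, J = [[-18.5000, 6.0000], [28.5000, -42.364988]] (det J = 612.752277).
Solving J·Δ = −F gives Δ = (0.2380, -1.0996).
Then the next iterate is (a, b)₁ = (-1.7620, 1.4004).
Round to (-1.7620, 1.4004) and repeat: F = (2.456748, -17.699052), J = [[-7.746419, 3.971288], [17.542240, -15.983664]].
Δ = (-0.5728, -1.7360), so (a, b)₂ = (-2.3348, -0.3356).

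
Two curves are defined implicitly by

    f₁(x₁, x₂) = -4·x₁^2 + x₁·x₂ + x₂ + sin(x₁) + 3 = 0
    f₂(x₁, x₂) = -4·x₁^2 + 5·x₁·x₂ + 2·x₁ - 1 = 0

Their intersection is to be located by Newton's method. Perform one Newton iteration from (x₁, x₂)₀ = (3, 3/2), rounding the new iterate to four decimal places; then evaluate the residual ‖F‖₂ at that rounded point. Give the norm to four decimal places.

At (3, 3/2): F = (-26.858880, -8.5000).
Jacobian J = [[-8·x₁ + x₂ + cos(x₁), x₁ + 1], [-8·x₁ + 5·x₂ + 2, 5·x₁]].
At the point, J = [[-23.489992, 4.0000], [-14.5000, 15.0000]] (det J = -294.349887).
Solving J·Δ = −F gives Δ = (-1.2532, -0.6448).
Then the next iterate is (x₁, x₂)₁ = (1.7468, 0.8552).
Re-evaluating at (1.7468, 0.8552): F = (-5.871626, -2.242324), so ‖F‖₂ = 6.2852.

6.2852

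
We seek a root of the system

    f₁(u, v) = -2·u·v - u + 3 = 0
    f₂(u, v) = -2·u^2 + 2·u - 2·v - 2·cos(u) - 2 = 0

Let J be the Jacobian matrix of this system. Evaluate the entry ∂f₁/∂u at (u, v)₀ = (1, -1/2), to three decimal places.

∂f₁/∂u = -2·v - 1.
At (1, -1/2) this is 0.000.

0.000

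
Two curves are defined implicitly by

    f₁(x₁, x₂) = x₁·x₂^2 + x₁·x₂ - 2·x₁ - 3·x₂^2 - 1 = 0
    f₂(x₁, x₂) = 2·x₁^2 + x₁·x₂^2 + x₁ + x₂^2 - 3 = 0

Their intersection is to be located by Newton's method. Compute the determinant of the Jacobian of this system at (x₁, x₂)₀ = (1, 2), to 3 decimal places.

95.000

J = [[x₂^2 + x₂ - 2, 2·x₁·x₂ + x₁ - 6·x₂], [4·x₁ + x₂^2 + 1, 2·x₁·x₂ + 2·x₂]].
At the point, J = [[4.000, -7.000], [9.000, 8.000]].
det J = 95.000.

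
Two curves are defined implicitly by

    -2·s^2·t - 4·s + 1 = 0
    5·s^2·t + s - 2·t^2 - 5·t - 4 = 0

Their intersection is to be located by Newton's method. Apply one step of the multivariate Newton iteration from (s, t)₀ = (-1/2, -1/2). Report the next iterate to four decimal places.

(0.1905, -0.9048)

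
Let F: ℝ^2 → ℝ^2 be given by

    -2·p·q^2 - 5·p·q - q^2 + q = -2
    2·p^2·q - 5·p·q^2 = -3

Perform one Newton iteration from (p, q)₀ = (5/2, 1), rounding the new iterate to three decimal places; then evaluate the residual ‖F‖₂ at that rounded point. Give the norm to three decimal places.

At (5/2, 1): F = (-15.500, 3.000).
Jacobian J = [[-2·q^2 - 5·q, -4·p·q - 5·p - 2·q + 1], [4·p·q - 5·q^2, 2·p^2 - 10·p·q]].
At the point, J = [[-7.000, -23.500], [5.000, -12.500]] (det J = 205.000).
Solving J·Δ = −F gives Δ = (-1.289, -0.276).
Then the next iterate is (p, q)₁ = (1.211, 0.724).
Re-evaluating at (1.211, 0.724): F = (-3.45355, 1.94964), so ‖F‖₂ = 3.966.

3.966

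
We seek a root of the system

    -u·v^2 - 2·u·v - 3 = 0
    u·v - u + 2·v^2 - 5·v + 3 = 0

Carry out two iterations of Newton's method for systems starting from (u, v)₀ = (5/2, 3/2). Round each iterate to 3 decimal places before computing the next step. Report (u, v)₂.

(-0.396, 1.771)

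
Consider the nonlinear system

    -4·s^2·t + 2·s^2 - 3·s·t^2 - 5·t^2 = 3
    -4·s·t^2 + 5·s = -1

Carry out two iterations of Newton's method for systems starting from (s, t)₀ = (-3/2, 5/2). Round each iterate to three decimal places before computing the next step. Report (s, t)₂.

At (-3/2, 5/2): F = (-24.125, 31.000).
Jacobian J = [[-8·s·t + 4·s - 3·t^2, -4·s^2 - 6·s·t - 10·t], [-4·t^2 + 5, -8·s·t]].
At the point, J = [[5.250, -11.500], [-20.000, 30.000]] (det J = -72.500).
Solving J·Δ = −F gives Δ = (-5.066, -4.410).
Then the next iterate is (s, t)₁ = (-6.566, -1.910).
Round to (-6.566, -1.910) and repeat: F = (466.22289, 63.98370), J = [[-137.53678, -228.59578], [-9.59240, -100.32848]].
Δ = (2.770, 0.373), so (s, t)₂ = (-3.796, -1.537).

(-3.796, -1.537)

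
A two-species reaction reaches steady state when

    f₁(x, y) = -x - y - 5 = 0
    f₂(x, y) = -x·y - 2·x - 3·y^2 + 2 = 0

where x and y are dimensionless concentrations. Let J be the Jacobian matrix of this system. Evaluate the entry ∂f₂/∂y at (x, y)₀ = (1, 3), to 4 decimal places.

-19.0000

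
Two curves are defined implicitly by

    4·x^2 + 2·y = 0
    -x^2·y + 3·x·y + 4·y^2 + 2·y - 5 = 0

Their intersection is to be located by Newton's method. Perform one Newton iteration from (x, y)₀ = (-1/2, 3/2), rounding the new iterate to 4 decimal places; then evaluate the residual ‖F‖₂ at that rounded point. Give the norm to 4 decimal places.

1.7674

At (-1/2, 3/2): F = (4.0000, 4.3750).
Jacobian J = [[8·x, 2], [-2·x·y + 3·y, -x^2 + 3·x + 8·y + 2]].
At the point, J = [[-4.0000, 2.0000], [6.0000, 12.2500]] (det J = -61.0000).
Solving J·Δ = −F gives Δ = (0.6598, -0.6803).
Then the next iterate is (x, y)₁ = (0.1598, 0.8197).
Re-evaluating at (0.1598, 0.8197): F = (1.741544, -0.300935), so ‖F‖₂ = 1.7674.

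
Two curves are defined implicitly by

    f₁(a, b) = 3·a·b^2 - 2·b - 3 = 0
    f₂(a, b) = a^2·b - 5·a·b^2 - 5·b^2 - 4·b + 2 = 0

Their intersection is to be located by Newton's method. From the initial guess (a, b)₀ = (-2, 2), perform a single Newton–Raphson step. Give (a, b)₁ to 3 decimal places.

(-2.098, 0.762)

At (-2, 2): F = (-31.000, 22.000).
Jacobian J = [[3·b^2, 6·a·b - 2], [2·a·b - 5·b^2, a^2 - 10·a·b - 10·b - 4]].
At the point, J = [[12.000, -26.000], [-28.000, 20.000]] (det J = -488.000).
Solving J·Δ = −F gives Δ = (-0.098, -1.238).
Then the next iterate is (a, b)₁ = (-2.098, 0.762).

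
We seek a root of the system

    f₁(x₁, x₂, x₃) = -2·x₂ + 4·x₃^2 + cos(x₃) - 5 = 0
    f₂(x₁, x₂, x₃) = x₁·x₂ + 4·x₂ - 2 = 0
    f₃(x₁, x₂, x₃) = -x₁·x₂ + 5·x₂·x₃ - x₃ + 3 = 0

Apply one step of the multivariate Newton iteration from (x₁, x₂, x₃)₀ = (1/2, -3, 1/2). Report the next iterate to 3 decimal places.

(-8.097, -5.287, -1.617)

At (1/2, -3, 1/2): F = (2.87758, -15.500, -3.500).
Jacobian J = [[0, -2, 8·x₃ - sin(x₃)], [x₂, x₁ + 4, 0], [-x₂, -x₁ + 5·x₃, 5·x₂ - 1]].
At the point, J = [[0.000, -2.000, 3.52057], [-3.000, 4.500, 0.000], [3.000, 2.000, -16.000]] (det J = 27.34880).
Solving J·Δ = −F gives Δ = (-8.597, -2.287, -2.117).
Then the next iterate is (x₁, x₂, x₃)₁ = (-8.097, -5.287, -1.617).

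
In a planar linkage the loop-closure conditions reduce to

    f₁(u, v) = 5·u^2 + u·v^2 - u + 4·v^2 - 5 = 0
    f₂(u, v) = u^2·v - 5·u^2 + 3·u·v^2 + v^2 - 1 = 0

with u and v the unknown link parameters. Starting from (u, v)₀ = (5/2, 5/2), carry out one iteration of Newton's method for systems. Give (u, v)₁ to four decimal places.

At (5/2, 5/2): F = (64.3750, 36.5000).
Jacobian J = [[10·u + v^2 - 1, 2·u·v + 8·v], [2·u·v - 10·u + 3·v^2, u^2 + 6·u·v + 2·v]].
At the point, J = [[30.2500, 32.5000], [6.2500, 48.7500]] (det J = 1271.5625).
Solving J·Δ = −F gives Δ = (-1.5351, -0.5519).
Then the next iterate is (u, v)₁ = (0.9649, 1.9481).

(0.9649, 1.9481)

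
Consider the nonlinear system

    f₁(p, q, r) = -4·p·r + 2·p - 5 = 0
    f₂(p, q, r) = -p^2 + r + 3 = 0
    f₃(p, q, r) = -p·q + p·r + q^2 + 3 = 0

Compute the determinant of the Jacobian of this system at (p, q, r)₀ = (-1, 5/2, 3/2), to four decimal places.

72.0000

J = [[-4·r + 2, 0, -4·p], [-2·p, 0, 1], [-q + r, -p + 2·q, p]].
At the point, J = [[-4.0000, 0.0000, 4.0000], [2.0000, 0.0000, 1.0000], [-1.0000, 6.0000, -1.0000]].
det J = 72.0000.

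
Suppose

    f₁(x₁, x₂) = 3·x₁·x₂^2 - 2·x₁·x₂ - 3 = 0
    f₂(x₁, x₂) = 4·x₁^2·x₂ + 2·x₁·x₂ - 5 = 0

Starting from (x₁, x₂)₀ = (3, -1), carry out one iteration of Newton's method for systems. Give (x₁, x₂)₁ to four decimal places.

(1.4928, -0.8140)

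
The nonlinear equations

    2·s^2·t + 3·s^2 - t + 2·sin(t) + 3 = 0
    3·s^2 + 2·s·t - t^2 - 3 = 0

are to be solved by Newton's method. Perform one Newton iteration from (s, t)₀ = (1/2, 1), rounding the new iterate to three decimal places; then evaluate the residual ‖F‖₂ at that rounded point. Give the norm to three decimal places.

17.455

At (1/2, 1): F = (4.93294, -2.250).
Jacobian J = [[4·s·t + 6·s, 2·s^2 + 2·cos(t) - 1], [6·s + 2·t, 2·s - 2·t]].
At the point, J = [[5.000, 0.58060], [5.000, -1.000]] (det J = -7.90302).
Solving J·Δ = −F gives Δ = (-0.459, -4.544).
Then the next iterate is (s, t)₁ = (0.041, -3.544).
Re-evaluating at (0.041, -3.544): F = (7.32040, -15.84550), so ‖F‖₂ = 17.455.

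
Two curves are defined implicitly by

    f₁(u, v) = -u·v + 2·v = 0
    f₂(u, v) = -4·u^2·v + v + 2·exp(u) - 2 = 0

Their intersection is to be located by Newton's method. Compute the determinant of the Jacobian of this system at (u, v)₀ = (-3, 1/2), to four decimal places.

-42.9979

J = [[-v, -u + 2], [-8·u·v + 2·exp(u), -4·u^2 + 1]].
At the point, J = [[-0.5000, 5.0000], [12.099574, -35.0000]].
det J = -42.9979.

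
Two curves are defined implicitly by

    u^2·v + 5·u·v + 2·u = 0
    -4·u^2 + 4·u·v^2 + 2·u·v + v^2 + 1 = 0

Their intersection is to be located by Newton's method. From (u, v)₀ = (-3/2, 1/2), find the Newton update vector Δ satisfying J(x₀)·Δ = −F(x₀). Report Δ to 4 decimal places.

At (-3/2, 1/2): F = (-5.6250, -10.7500).
Jacobian J = [[2·u·v + 5·v + 2, u^2 + 5·u], [-8·u + 4·v^2 + 2·v, 8·u·v + 2·u + 2·v]].
At the point, J = [[3.0000, -5.2500], [14.0000, -8.0000]] (det J = 49.5000).
Solving J·Δ = −F gives Δ = (0.2311, -0.9394).

(0.2311, -0.9394)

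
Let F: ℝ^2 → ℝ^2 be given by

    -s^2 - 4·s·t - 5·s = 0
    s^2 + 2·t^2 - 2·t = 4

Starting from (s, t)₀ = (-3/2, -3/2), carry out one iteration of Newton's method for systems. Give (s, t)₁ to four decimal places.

(-1.8214, -0.6607)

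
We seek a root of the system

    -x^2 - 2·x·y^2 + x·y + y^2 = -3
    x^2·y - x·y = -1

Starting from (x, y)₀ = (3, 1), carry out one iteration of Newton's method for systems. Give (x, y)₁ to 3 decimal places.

(3.143, -0.286)

At (3, 1): F = (-8.000, 7.000).
Jacobian J = [[-2·x - 2·y^2 + y, -4·x·y + x + 2·y], [2·x·y - y, x^2 - x]].
At the point, J = [[-7.000, -7.000], [5.000, 6.000]] (det J = -7.000).
Solving J·Δ = −F gives Δ = (0.143, -1.286).
Then the next iterate is (x, y)₁ = (3.143, -0.286).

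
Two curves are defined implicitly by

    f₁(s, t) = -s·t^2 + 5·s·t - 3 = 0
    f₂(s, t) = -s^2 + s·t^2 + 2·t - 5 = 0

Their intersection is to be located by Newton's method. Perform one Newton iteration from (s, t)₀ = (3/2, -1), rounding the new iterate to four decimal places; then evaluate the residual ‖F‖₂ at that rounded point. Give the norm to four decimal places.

At (3/2, -1): F = (-12.0000, -7.7500).
Jacobian J = [[-t^2 + 5·t, -2·s·t + 5·s], [-2·s + t^2, 2·s·t + 2]].
At the point, J = [[-6.0000, 10.5000], [-2.0000, -1.0000]] (det J = 27.0000).
Solving J·Δ = −F gives Δ = (-3.4583, -0.8333).
Then the next iterate is (s, t)₁ = (-1.9583, -1.8333).
Re-evaluating at (-1.9583, -1.8333): F = (21.532581, -19.083363), so ‖F‖₂ = 28.7720.

28.7720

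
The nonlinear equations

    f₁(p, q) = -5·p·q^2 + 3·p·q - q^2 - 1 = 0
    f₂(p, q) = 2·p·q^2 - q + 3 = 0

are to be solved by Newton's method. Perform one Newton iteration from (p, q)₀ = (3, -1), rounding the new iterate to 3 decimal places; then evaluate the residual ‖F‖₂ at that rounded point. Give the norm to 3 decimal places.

At (3, -1): F = (-26.000, 10.000).
Jacobian J = [[-5·q^2 + 3·q, -10·p·q + 3·p - 2·q], [2·q^2, 4·p·q - 1]].
At the point, J = [[-8.000, 41.000], [2.000, -13.000]] (det J = 22.000).
Solving J·Δ = −F gives Δ = (3.273, 1.273).
Then the next iterate is (p, q)₁ = (6.273, 0.273).
Re-evaluating at (6.273, 0.273): F = (1.72546, 3.66204), so ‖F‖₂ = 4.048.

4.048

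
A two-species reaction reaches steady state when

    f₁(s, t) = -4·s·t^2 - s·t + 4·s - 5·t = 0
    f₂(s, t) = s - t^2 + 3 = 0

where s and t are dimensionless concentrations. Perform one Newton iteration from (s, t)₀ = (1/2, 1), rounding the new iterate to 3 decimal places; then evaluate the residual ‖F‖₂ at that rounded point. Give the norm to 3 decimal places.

6.410

At (1/2, 1): F = (-5.500, 2.500).
Jacobian J = [[-4·t^2 - t + 4, -8·s·t - s - 5], [1, -2·t]].
At the point, J = [[-1.000, -9.500], [1.000, -2.000]] (det J = 11.500).
Solving J·Δ = −F gives Δ = (-3.022, -0.261).
Then the next iterate is (s, t)₁ = (-2.522, 0.739).
Re-evaluating at (-2.522, 0.739): F = (-6.40997, -0.06812), so ‖F‖₂ = 6.410.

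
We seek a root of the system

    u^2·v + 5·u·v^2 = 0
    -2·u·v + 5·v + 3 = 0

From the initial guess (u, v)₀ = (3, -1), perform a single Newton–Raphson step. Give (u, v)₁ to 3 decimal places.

(1.186, -0.628)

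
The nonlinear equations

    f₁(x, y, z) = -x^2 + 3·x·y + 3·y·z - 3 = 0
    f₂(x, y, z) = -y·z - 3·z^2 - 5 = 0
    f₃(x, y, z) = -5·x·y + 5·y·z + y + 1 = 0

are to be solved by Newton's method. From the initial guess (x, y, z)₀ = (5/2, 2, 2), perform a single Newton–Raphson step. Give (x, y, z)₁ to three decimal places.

(0.967, 1.429, 0.582)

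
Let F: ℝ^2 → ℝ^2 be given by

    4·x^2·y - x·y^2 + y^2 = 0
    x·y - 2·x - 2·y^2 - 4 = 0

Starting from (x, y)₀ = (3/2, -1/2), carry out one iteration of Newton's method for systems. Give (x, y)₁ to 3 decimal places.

At (3/2, -1/2): F = (-4.625, -8.250).
Jacobian J = [[8·x·y - y^2, 4·x^2 - 2·x·y + 2·y], [y - 2, x - 4·y]].
At the point, J = [[-6.250, 9.500], [-2.500, 3.500]] (det J = 1.875).
Solving J·Δ = −F gives Δ = (-33.167, -21.333).
Then the next iterate is (x, y)₁ = (-31.667, -21.833).

(-31.667, -21.833)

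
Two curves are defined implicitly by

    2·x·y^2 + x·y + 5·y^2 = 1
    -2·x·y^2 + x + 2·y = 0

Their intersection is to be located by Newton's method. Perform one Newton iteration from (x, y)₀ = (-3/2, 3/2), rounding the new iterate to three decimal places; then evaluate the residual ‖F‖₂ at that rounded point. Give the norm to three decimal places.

2.195

At (-3/2, 3/2): F = (1.250, 8.250).
Jacobian J = [[2·y^2 + y, 4·x·y + x + 10·y], [-2·y^2 + 1, -4·x·y + 2]].
At the point, J = [[6.000, 4.500], [-3.500, 11.000]] (det J = 81.750).
Solving J·Δ = −F gives Δ = (0.286, -0.659).
Then the next iterate is (x, y)₁ = (-1.214, 0.841).
Re-evaluating at (-1.214, 0.841): F = (-0.20185, 2.18528), so ‖F‖₂ = 2.195.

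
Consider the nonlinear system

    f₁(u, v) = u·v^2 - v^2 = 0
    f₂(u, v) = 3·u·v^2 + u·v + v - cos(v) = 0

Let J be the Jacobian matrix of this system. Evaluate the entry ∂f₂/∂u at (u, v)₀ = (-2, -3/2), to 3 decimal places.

∂f₂/∂u = 3·v^2 + v.
At (-2, -3/2) this is 5.250.

5.250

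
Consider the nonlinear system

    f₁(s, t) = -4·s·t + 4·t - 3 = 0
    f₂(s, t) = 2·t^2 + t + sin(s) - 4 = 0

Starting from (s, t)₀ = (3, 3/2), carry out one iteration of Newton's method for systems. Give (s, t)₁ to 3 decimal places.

At (3, 3/2): F = (-15.000, 2.14112).
Jacobian J = [[-4·t, -4·s + 4], [cos(s), 4·t + 1]].
At the point, J = [[-6.000, -8.000], [-0.98999, 7.000]] (det J = -49.91994).
Solving J·Δ = −F gives Δ = (-1.760, -0.555).
Then the next iterate is (s, t)₁ = (1.240, 0.945).

(1.240, 0.945)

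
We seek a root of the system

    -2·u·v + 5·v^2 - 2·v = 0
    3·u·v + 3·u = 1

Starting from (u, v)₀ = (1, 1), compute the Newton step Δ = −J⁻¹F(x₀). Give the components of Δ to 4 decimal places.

(-0.6429, -0.3810)

At (1, 1): F = (1.0000, 5.0000).
Jacobian J = [[-2·v, -2·u + 10·v - 2], [3·v + 3, 3·u]].
At the point, J = [[-2.0000, 6.0000], [6.0000, 3.0000]] (det J = -42.0000).
Solving J·Δ = −F gives Δ = (-0.6429, -0.3810).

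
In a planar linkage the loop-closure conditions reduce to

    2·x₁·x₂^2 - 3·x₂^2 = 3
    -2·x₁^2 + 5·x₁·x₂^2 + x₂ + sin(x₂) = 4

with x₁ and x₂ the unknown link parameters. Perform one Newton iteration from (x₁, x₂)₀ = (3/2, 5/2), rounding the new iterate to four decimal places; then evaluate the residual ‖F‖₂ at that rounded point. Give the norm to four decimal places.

At (3/2, 5/2): F = (-3.0000, 41.473472).
Jacobian J = [[2·x₂^2, 4·x₁·x₂ - 6·x₂], [-4·x₁ + 5·x₂^2, 10·x₁·x₂ + cos(x₂) + 1]].
At the point, J = [[12.5000, 0.0000], [25.2500, 37.698856]] (det J = 471.235705).
Solving J·Δ = −F gives Δ = (0.2400, -1.2609).
Then the next iterate is (x₁, x₂)₁ = (1.7400, 1.2391).
Re-evaluating at (1.7400, 1.2391): F = (-2.263023, 5.487100), so ‖F‖₂ = 5.9354.

5.9354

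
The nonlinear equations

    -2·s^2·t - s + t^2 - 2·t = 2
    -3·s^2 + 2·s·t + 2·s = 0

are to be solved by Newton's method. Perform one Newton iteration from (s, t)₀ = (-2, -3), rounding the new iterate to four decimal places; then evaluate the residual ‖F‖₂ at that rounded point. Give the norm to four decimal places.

At (-2, -3): F = (39.0000, -4.0000).
Jacobian J = [[-4·s·t - 1, -2·s^2 + 2·t - 2], [-6·s + 2·t + 2, 2·s]].
At the point, J = [[-25.0000, -16.0000], [8.0000, -4.0000]] (det J = 228.0000).
Solving J·Δ = −F gives Δ = (0.9649, 0.9298).
Then the next iterate is (s, t)₁ = (-1.0351, -2.0702).
Re-evaluating at (-1.0351, -2.0702): F = (11.897385, -0.998768), so ‖F‖₂ = 11.9392.

11.9392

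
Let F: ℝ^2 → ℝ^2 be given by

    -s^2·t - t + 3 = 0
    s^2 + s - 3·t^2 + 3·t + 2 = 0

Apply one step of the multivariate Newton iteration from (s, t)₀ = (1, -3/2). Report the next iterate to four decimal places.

At (1, -3/2): F = (6.0000, -7.2500).
Jacobian J = [[-2·s·t, -s^2 - 1], [2·s + 1, -6·t + 3]].
At the point, J = [[3.0000, -2.0000], [3.0000, 12.0000]] (det J = 42.0000).
Solving J·Δ = −F gives Δ = (-1.3690, 0.9464).
Then the next iterate is (s, t)₁ = (-0.3690, -0.5536).

(-0.3690, -0.5536)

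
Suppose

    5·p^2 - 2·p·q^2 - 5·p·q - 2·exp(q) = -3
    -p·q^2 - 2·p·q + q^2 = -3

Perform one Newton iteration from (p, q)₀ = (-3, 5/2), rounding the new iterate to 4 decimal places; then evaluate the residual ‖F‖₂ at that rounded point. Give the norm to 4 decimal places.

At (-3, 5/2): F = (98.635012, 43.0000).
Jacobian J = [[10·p - 2·q^2 - 5·q, -4·p·q - 5·p - 2·exp(q)], [-q^2 - 2·q, -2·p·q - 2·p + 2·q]].
At the point, J = [[-55.0000, 20.635012], [-11.2500, 26.0000]] (det J = -1197.856114).
Solving J·Δ = −F gives Δ = (1.4002, -1.0480).
Then the next iterate is (p, q)₁ = (-1.5998, 1.4520).
Re-evaluating at (-1.5998, 1.4520): F = (25.613779, 13.126988), so ‖F‖₂ = 28.7817.

28.7817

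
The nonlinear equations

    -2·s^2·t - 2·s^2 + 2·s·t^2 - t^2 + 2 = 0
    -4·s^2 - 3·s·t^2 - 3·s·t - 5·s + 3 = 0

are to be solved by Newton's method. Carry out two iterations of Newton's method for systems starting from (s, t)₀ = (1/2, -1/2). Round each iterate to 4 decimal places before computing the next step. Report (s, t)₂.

(0.4107, 1.5852)

At (1/2, -1/2): F = (1.7500, -0.1250).
Jacobian J = [[-4·s·t - 4·s + 2·t^2, -2·s^2 + 4·s·t - 2·t], [-8·s - 3·t^2 - 3·t - 5, -6·s·t - 3·s]].
At the point, J = [[-0.5000, -0.5000], [-8.2500, 0.0000]] (det J = -4.1250).
Solving J·Δ = −F gives Δ = (-0.0152, 3.5152).
Then the next iterate is (s, t)₁ = (0.4848, 3.0152).
Round to (0.4848, 3.0152) and repeat: F = (-0.163773, -17.972008), J = [[10.396586, -0.653386], [-45.198293, -10.225014]].
Δ = (-0.0741, -1.4300), so (s, t)₂ = (0.4107, 1.5852).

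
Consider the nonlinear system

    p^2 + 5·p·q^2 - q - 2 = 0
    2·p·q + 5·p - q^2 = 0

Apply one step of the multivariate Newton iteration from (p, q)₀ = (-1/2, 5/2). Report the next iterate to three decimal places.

(-1.202, -0.544)

At (-1/2, 5/2): F = (-19.875, -11.250).
Jacobian J = [[2·p + 5·q^2, 10·p·q - 1], [2·q + 5, 2·p - 2·q]].
At the point, J = [[30.250, -13.500], [10.000, -6.000]] (det J = -46.500).
Solving J·Δ = −F gives Δ = (-0.702, -3.044).
Then the next iterate is (p, q)₁ = (-1.202, -0.544).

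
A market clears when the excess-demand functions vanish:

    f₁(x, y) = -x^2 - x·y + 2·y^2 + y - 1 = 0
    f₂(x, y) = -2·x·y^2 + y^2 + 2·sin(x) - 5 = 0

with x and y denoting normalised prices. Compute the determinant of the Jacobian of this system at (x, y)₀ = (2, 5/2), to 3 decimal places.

217.491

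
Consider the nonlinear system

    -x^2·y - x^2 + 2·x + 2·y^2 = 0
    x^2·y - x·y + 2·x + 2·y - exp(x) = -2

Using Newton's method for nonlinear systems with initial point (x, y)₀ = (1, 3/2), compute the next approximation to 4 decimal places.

At (1, 3/2): F = (4.0000, 4.281718).
Jacobian J = [[-2·x·y - 2·x + 2, -x^2 + 4·y], [2·x·y - y - exp(x) + 2, x^2 - x + 2]].
At the point, J = [[-3.0000, 5.0000], [0.781718, 2.0000]] (det J = -9.908591).
Solving J·Δ = −F gives Δ = (-1.3532, -1.6119).
Then the next iterate is (x, y)₁ = (-0.3532, -0.1119).

(-0.3532, -0.1119)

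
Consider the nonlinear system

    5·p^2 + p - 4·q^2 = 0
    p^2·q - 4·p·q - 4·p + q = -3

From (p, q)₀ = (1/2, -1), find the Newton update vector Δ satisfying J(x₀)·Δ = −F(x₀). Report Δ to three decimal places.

At (1/2, -1): F = (-2.250, 1.750).
Jacobian J = [[10·p + 1, -8·q], [2·p·q - 4·q - 4, p^2 - 4·p + 1]].
At the point, J = [[6.000, 8.000], [-1.000, -0.750]] (det J = 3.500).
Solving J·Δ = −F gives Δ = (3.518, -2.357).

(3.518, -2.357)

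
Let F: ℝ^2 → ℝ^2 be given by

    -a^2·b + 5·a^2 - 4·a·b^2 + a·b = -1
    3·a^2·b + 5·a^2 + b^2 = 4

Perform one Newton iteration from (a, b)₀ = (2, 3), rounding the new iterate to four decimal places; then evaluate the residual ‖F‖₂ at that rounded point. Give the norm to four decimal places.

23.6297

At (2, 3): F = (-57.0000, 61.0000).
Jacobian J = [[-2·a·b + 10·a - 4·b^2 + b, -a^2 - 8·a·b + a], [6·a·b + 10·a, 3·a^2 + 2·b]].
At the point, J = [[-25.0000, -50.0000], [56.0000, 18.0000]] (det J = 2350.0000).
Solving J·Δ = −F gives Δ = (-0.8613, -0.7094).
Then the next iterate is (a, b)₁ = (1.1387, 2.2906).
Re-evaluating at (1.1387, 2.2906): F = (-16.776929, 16.640272), so ‖F‖₂ = 23.6297.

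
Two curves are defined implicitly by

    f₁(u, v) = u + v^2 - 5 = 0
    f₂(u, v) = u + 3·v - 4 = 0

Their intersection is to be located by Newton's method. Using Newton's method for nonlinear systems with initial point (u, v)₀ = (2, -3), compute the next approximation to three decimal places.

(7.333, -1.111)

At (2, -3): F = (6.000, -11.000).
Jacobian J = [[1, 2·v], [1, 3]].
At the point, J = [[1.000, -6.000], [1.000, 3.000]] (det J = 9.000).
Solving J·Δ = −F gives Δ = (5.333, 1.889).
Then the next iterate is (u, v)₁ = (7.333, -1.111).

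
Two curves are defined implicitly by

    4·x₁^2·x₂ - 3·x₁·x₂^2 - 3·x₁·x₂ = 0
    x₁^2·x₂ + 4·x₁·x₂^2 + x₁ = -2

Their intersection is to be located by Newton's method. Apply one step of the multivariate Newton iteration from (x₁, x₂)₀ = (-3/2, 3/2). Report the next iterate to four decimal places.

(-0.8000, 1.1333)

At (-3/2, 3/2): F = (30.3750, -9.6250).
Jacobian J = [[8·x₁·x₂ - 3·x₂^2 - 3·x₂, 4·x₁^2 - 6·x₁·x₂ - 3·x₁], [2·x₁·x₂ + 4·x₂^2 + 1, x₁^2 + 8·x₁·x₂]].
At the point, J = [[-29.2500, 27.0000], [5.5000, -15.7500]] (det J = 312.1875).
Solving J·Δ = −F gives Δ = (0.7000, -0.3667).
Then the next iterate is (x₁, x₂)₁ = (-0.8000, 1.1333).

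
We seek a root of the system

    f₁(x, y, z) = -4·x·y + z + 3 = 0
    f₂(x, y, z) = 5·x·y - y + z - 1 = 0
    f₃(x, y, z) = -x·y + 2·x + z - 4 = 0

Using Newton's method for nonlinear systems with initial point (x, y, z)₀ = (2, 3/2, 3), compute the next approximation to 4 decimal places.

(2.9153, -0.4915, -1.4407)

At (2, 3/2, 3): F = (-6.0000, 15.5000, 0.0000).
Jacobian J = [[-4·y, -4·x, 1], [5·y, 5·x - 1, 1], [-y + 2, -x, 1]].
At the point, J = [[-6.0000, -8.0000, 1.0000], [7.5000, 9.0000, 1.0000], [0.5000, -2.0000, 1.0000]] (det J = -29.5000).
Solving J·Δ = −F gives Δ = (0.9153, -1.9915, -4.4407).
Then the next iterate is (x, y, z)₁ = (2.9153, -0.4915, -1.4407).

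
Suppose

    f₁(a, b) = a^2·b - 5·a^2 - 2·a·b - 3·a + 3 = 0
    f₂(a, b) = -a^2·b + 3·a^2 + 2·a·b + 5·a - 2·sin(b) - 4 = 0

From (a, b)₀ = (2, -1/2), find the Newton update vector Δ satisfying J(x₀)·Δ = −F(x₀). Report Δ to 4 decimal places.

(-0.9583, 0.9736)

At (2, -1/2): F = (-23.0000, 18.958851).
Jacobian J = [[2·a·b - 10·a - 2·b - 3, a^2 - 2·a], [-2·a·b + 6·a + 2·b + 5, -a^2 + 2·a - 2·cos(b)]].
At the point, J = [[-24.0000, 0.0000], [18.0000, -1.755165]] (det J = 42.123963).
Solving J·Δ = −F gives Δ = (-0.9583, 0.9736).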